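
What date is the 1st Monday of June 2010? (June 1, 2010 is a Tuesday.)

7 June 2010

June 2010 begins on a Tuesday, so the first Monday is June 7 (6 days later).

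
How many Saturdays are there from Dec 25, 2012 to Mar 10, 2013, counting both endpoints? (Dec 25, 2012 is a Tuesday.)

11

Dec 25, 2012 is a Tuesday; the first Saturday on or after it is Dec 29, 2012 (4 days later).
From Dec 29, 2012 to Mar 10, 2013: 2 + 31 + 28 + 10 = 71 days (rest of Dec, Jan, Feb, Mar).
71 ÷ 7 = 10 full weeks with remainder 1, so 10 more Saturdays after the first → 11.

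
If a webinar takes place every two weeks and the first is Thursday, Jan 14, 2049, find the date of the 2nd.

Jan 28, 2049

The 2nd occurrence is 1 interval after the first: 1 × 14 = 14 days after Jan 14, 2049.
14 days later is Jan 28, 2049.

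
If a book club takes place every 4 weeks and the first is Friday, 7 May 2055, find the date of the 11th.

The 11th occurrence is 10 intervals after the first: 10 × 28 = 280 days after 7 May 2055.
May has 31 days — 24 days to the end of May leaves 256.
June has 30 days (226 left).
July has 31 days (195 left).
August has 31 days (164 left).
September has 30 days (134 left).
October has 31 days (103 left).
November has 30 days (73 left).
December has 31 days (42 left).
January has 31 days (11 left).
11 days into February → 11 February 2056.

11 February 2056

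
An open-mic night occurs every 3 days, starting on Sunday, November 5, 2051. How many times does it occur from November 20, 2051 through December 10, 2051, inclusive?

Occurrences land 3·i days after November 5, 2051 for i = 0, 1, 2, …
November 20, 2051 is 15 days after the start; 15 ÷ 3 = 5 remainder 0. First occurrence in the window: #6 on November 20, 2051 (5×3 = 15 days in).
December 10, 2051 is 35 days after the start; 35 ÷ 3 = 11 remainder 2. Last occurrence in the window: #12 on December 8, 2051.
Occurrences #6 through #12: 7 in total.

7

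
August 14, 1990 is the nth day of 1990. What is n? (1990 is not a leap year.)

226

Days in months before August: 31 + 28 + 31 + 30 + 31 + 30 + 31 = 212.
Plus 14 days into August → day 226.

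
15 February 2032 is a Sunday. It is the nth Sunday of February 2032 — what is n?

Day 15 falls in week ⌈15/7⌉ of the month.
Days 1–7 hold the 1st Sunday, 8–14 the 2nd, 15–21 the 3rd, 22–28 the 4th, 29–31 the 5th.
15 is in the range for the 3rd.

3rd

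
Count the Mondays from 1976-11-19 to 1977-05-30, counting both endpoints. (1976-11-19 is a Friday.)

28

1976-11-19 is a Friday; the first Monday on or after it is 1976-11-22 (3 days later).
From 1976-11-22 to 1977-05-30: 8 + 31 + 31 + 28 + 31 + 30 + 30 = 189 days (rest of November, December, January, February, March, April, May).
189 ÷ 7 = 27 full weeks with remainder 0, so 27 more Mondays after the first → 28.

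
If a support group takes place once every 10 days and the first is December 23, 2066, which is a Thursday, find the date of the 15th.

May 12, 2067

The 15th occurrence is 14 intervals after the first: 14 × 10 = 140 days after December 23, 2066.
December has 31 days — 8 days to the end of December leaves 132.
January has 31 days (101 left).
February has 28 days (73 left).
March has 31 days (42 left).
April has 30 days (12 left).
12 days into May → May 12, 2067.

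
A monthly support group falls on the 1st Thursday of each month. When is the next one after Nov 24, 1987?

Nov 1987 starts on a Sunday, so its 1st Thursday is Nov 5, 1987 (4 days in).
That is not after Nov 24, 1987, so look at Dec 1987.
Dec 1987 starts on a Tuesday, so its 1st Thursday is Dec 3, 1987 (2 days in).

Dec 3, 1987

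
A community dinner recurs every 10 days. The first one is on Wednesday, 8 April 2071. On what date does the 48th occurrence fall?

21 July 2072

The 48th occurrence is 47 intervals after the first: 47 × 10 = 470 days after 8 April 2071.
April has 30 days — 22 days to the end of April leaves 448.
From end of April to end of 2071 is 245 days (203 left).
January has 31 days (172 left).
February has 29 days (143 left).
March has 31 days (112 left).
April has 30 days (82 left).
May has 31 days (51 left).
June has 30 days (21 left).
21 days into July → 21 July 2072.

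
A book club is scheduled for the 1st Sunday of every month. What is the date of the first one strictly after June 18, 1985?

July 7, 1985

June 1985 starts on a Saturday, so its 1st Sunday is June 2, 1985 (1 day in).
That is not after June 18, 1985, so look at July 1985.
July 1985 starts on a Monday, so its 1st Sunday is July 7, 1985 (6 days in).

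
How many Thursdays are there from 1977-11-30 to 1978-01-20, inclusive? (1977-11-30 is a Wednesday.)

1977-11-30 is a Wednesday; the first Thursday on or after it is 1977-12-01 (1 day later).
From 1977-12-01 to 1978-01-20: 30 + 20 = 50 days (rest of December, January).
50 ÷ 7 = 7 full weeks with remainder 1, so 7 more Thursdays after the first → 8.

8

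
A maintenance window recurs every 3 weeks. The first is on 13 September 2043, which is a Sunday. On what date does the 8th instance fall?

7 February 2044

The 8th occurrence is 7 intervals after the first: 7 × 21 = 147 days after 13 September 2043.
September has 30 days — 17 days to the end of September leaves 130.
October has 31 days (99 left).
November has 30 days (69 left).
December has 31 days (38 left).
January has 31 days (7 left).
7 days into February → 7 February 2044.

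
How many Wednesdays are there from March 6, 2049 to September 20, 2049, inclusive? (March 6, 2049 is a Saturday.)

March 6, 2049 is a Saturday; the first Wednesday on or after it is March 10, 2049 (4 days later).
From March 10, 2049 to September 20, 2049: 21 + 30 + 31 + 30 + 31 + 31 + 20 = 194 days (rest of March, April, May, June, July, August, September).
194 ÷ 7 = 27 full weeks with remainder 5, so 27 more Wednesdays after the first → 28.

28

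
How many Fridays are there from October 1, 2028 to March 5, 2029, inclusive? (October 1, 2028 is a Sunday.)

22

October 1, 2028 is a Sunday; the first Friday on or after it is October 6, 2028 (5 days later).
From October 6, 2028 to March 5, 2029: 25 + 30 + 31 + 31 + 28 + 5 = 150 days (rest of October, November, December, January, February, March).
150 ÷ 7 = 21 full weeks with remainder 3, so 21 more Fridays after the first → 22.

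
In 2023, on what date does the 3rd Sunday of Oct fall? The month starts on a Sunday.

Oct 15, 2023

Oct 2023 begins on a Sunday, so the first Sunday is Oct 1.
The 3rd Sunday is 2 weeks later: 1 + 14 = 15.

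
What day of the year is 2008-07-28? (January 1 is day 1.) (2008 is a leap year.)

210

Days in months before July: 31 + 29 + 31 + 30 + 31 + 30 = 182.
Plus 28 days into July → day 210.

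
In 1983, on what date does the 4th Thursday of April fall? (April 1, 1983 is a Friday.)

1983-04-28

April 1983 begins on a Friday, so the first Thursday is April 7 (6 days later).
The 4th Thursday is 3 weeks later: 7 + 21 = 28.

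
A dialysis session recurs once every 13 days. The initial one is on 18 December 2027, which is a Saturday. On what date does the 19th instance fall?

8 August 2028

The 19th occurrence is 18 intervals after the first: 18 × 13 = 234 days after 18 December 2027.
December has 31 days — 13 days to the end of December leaves 221.
January has 31 days (190 left).
February has 29 days (161 left).
March has 31 days (130 left).
April has 30 days (100 left).
May has 31 days (69 left).
June has 30 days (39 left).
July has 31 days (8 left).
8 days into August → 8 August 2028.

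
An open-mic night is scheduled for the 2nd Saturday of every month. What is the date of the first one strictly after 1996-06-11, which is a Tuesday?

1996-07-13

June 1996 starts on a Saturday; its first Saturday is the 1st, so the 2nd Saturday is the 8th — 1996-06-08.
That is not after 1996-06-11, so look at July 1996.
July 1996 starts on a Monday; its first Saturday is the 6th, so the 2nd Saturday is the 13th — 1996-07-13.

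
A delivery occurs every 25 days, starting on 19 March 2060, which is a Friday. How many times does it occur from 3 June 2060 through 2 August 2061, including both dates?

17

Occurrences land 25·i days after 19 March 2060 for i = 0, 1, 2, …
3 June 2060 is 76 days after the start; 76 ÷ 25 = 3 remainder 1; since the remainder is 1, round up to i = 4. First occurrence in the window: #5 on 27 June 2060 (4×25 = 100 days in).
2 August 2061 is 501 days after the start; 501 ÷ 25 = 20 remainder 1. Last occurrence in the window: #21 on 1 August 2061.
Occurrences #5 through #21: 17 in total.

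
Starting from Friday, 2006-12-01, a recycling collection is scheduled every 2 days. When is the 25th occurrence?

2007-01-18

The 25th occurrence is 24 intervals after the first: 24 × 2 = 48 days after 2006-12-01.
December has 31 days — 30 days to the end of December leaves 18.
18 days into January → 2007-01-18.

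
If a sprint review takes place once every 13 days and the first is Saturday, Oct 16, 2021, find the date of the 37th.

Jan 27, 2023

The 37th occurrence is 36 intervals after the first: 36 × 13 = 468 days after Oct 16, 2021.
Oct has 31 days — 15 days to the end of Oct leaves 453.
From end of Oct to end of 2021 is 61 days (392 left).
2022 has 365 days (27 left).
27 days into Jan → Jan 27, 2023.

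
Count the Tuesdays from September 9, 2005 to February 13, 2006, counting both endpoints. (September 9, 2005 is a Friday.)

September 9, 2005 is a Friday; the first Tuesday on or after it is September 13, 2005 (4 days later).
From September 13, 2005 to February 13, 2006: 17 + 31 + 30 + 31 + 31 + 13 = 153 days (rest of September, October, November, December, January, February).
153 ÷ 7 = 21 full weeks with remainder 6, so 21 more Tuesdays after the first → 22.

22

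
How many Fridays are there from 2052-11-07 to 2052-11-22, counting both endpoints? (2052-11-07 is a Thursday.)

2052-11-07 is a Thursday; the first Friday on or after it is 2052-11-08 (1 day later).
From 2052-11-08 to 2052-11-22 is 22 − 8 = 14 days.
14 ÷ 7 = 2 full weeks with remainder 0, so 2 more Fridays after the first → 3.

3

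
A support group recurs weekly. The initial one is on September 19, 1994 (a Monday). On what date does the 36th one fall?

The 36th occurrence is 35 intervals after the first: 35 × 7 = 245 days after September 19, 1994.
September has 30 days — 11 days to the end of September leaves 234.
October has 31 days (203 left).
November has 30 days (173 left).
December has 31 days (142 left).
January has 31 days (111 left).
February has 28 days (83 left).
March has 31 days (52 left).
April has 30 days (22 left).
22 days into May → May 22, 1995.

May 22, 1995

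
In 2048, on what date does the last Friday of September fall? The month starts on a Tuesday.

2048-09-25

September 2048 begins on a Tuesday, so the first Friday is September 4 (3 days later).
September 2048 has 30 days. Adding weeks: 4, 11, 18, 25 — the last one ≤ 30 is the 25th.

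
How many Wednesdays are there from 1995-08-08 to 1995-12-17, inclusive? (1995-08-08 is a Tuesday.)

1995-08-08 is a Tuesday; the first Wednesday on or after it is 1995-08-09 (1 day later).
From 1995-08-09 to 1995-12-17: 22 + 30 + 31 + 30 + 17 = 130 days (rest of August, September, October, November, December).
130 ÷ 7 = 18 full weeks with remainder 4, so 18 more Wednesdays after the first → 19.

19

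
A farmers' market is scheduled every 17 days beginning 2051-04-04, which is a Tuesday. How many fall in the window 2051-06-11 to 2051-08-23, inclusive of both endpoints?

Occurrences land 17·i days after 2051-04-04 for i = 0, 1, 2, …
2051-06-11 is 68 days after the start; 68 ÷ 17 = 4 remainder 0. First occurrence in the window: #5 on 2051-06-11 (4×17 = 68 days in).
2051-08-23 is 141 days after the start; 141 ÷ 17 = 8 remainder 5. Last occurrence in the window: #9 on 2051-08-18.
Occurrences #5 through #9: 5 in total.

5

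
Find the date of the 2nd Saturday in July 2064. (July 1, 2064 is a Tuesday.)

2064-07-12

July 2064 begins on a Tuesday, so the first Saturday is July 5 (4 days later).
The 2nd Saturday is 1 weeks later: 5 + 7 = 12.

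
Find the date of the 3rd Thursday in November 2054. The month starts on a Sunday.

November 2054 begins on a Sunday, so the first Thursday is November 5 (4 days later).
The 3rd Thursday is 2 weeks later: 5 + 14 = 19.

November 19, 2054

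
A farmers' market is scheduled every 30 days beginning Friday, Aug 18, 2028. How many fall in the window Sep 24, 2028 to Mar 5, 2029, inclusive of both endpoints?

5

Occurrences land 30·i days after Aug 18, 2028 for i = 0, 1, 2, …
Sep 24, 2028 is 37 days after the start; 37 ÷ 30 = 1 remainder 7; since the remainder is 7, round up to i = 2. First occurrence in the window: #3 on Oct 17, 2028 (2×30 = 60 days in).
Mar 5, 2029 is 199 days after the start; 199 ÷ 30 = 6 remainder 19. Last occurrence in the window: #7 on Feb 14, 2029.
Occurrences #3 through #7: 5 in total.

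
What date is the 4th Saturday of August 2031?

The first Saturday of August 2031 is August 2.
The 4th Saturday is 3 weeks later: 2 + 21 = 23.

August 23, 2031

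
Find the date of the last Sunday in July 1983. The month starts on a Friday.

July 1983 begins on a Friday, so the first Sunday is July 3 (2 days later).
July 1983 has 31 days. Adding weeks: 3, 10, 17, 24, 31 — the last one ≤ 31 is the 31st.

31 July 1983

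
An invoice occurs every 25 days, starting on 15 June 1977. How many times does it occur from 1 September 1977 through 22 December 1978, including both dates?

Occurrences land 25·i days after 15 June 1977 for i = 0, 1, 2, …
1 September 1977 is 78 days after the start; 78 ÷ 25 = 3 remainder 3; since the remainder is 3, round up to i = 4. First occurrence in the window: #5 on 23 September 1977 (4×25 = 100 days in).
22 December 1978 is 555 days after the start; 555 ÷ 25 = 22 remainder 5. Last occurrence in the window: #23 on 17 December 1978.
Occurrences #5 through #23: 19 in total.

19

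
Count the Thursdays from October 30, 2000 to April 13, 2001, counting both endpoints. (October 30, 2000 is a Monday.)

24

October 30, 2000 is a Monday; the first Thursday on or after it is November 2, 2000 (3 days later).
From November 2, 2000 to April 13, 2001: 28 + 31 + 31 + 28 + 31 + 13 = 162 days (rest of November, December, January, February, March, April).
162 ÷ 7 = 23 full weeks with remainder 1, so 23 more Thursdays after the first → 24.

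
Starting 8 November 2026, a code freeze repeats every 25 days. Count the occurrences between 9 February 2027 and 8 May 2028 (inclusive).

Occurrences land 25·i days after 8 November 2026 for i = 0, 1, 2, …
9 February 2027 is 93 days after the start; 93 ÷ 25 = 3 remainder 18; since the remainder is 18, round up to i = 4. First occurrence in the window: #5 on 16 February 2027 (4×25 = 100 days in).
8 May 2028 is 547 days after the start; 547 ÷ 25 = 21 remainder 22. Last occurrence in the window: #22 on 16 April 2028.
Occurrences #5 through #22: 18 in total.

18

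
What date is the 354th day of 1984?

December 19, 1984

January has 31 days (354 − 31 = 323 remain).
February has 29 days (323 − 29 = 294 remain).
March has 31 days (294 − 31 = 263 remain).
April has 30 days (263 − 30 = 233 remain).
May has 31 days (233 − 31 = 202 remain).
June has 30 days (202 − 30 = 172 remain).
July has 31 days (172 − 31 = 141 remain).
August has 31 days (141 − 31 = 110 remain).
September has 30 days (110 − 30 = 80 remain).
October has 31 days (80 − 31 = 49 remain).
November has 30 days (49 − 30 = 19 remain).
19 into December → December 19.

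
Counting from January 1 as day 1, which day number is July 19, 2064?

201

Days in months before July: 31 + 29 + 31 + 30 + 31 + 30 = 182.
Plus 19 days into July → day 201.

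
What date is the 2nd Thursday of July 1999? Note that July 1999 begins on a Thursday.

July 1999 begins on a Thursday, so the first Thursday is July 1.
The 2nd Thursday is 1 weeks later: 1 + 7 = 8.

July 8, 1999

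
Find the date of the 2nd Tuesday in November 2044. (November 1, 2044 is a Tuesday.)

November 8, 2044

November 2044 begins on a Tuesday, so the first Tuesday is November 1.
The 2nd Tuesday is 1 weeks later: 1 + 7 = 8.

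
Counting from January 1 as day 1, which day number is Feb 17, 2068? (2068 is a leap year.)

Days in months before Feb: 31 = 31.
Plus 17 days into Feb → day 48.

48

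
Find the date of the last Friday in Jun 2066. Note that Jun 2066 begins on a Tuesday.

Jun 25, 2066

Jun 2066 begins on a Tuesday, so the first Friday is Jun 4 (3 days later).
Jun 2066 has 30 days. Adding weeks: 4, 11, 18, 25 — the last one ≤ 30 is the 25th.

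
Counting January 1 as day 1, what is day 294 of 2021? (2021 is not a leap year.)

21 October 2021

January has 31 days (294 − 31 = 263 remain).
February has 28 days (263 − 28 = 235 remain).
March has 31 days (235 − 31 = 204 remain).
April has 30 days (204 − 30 = 174 remain).
May has 31 days (174 − 31 = 143 remain).
June has 30 days (143 − 30 = 113 remain).
July has 31 days (113 − 31 = 82 remain).
August has 31 days (82 − 31 = 51 remain).
September has 30 days (51 − 30 = 21 remain).
21 into October → October 21.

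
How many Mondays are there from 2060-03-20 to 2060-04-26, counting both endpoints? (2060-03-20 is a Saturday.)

6

2060-03-20 is a Saturday; the first Monday on or after it is 2060-03-22 (2 days later).
From 2060-03-22 to 2060-04-26: 9 + 26 = 35 days (rest of March, April).
35 ÷ 7 = 5 full weeks with remainder 0, so 5 more Mondays after the first → 6.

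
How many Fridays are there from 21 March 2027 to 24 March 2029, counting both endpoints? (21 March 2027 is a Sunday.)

21 March 2027 is a Sunday; the first Friday on or after it is 26 March 2027 (5 days later).
From 26 March 2027 to 24 March 2029: 280 + 366 + 83 = 729 days (rest of 2027, 2028, to 24 March 2029 in 2029).
729 ÷ 7 = 104 full weeks with remainder 1, so 104 more Fridays after the first → 105.

105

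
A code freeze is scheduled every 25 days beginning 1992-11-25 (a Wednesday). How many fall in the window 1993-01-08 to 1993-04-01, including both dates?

4

Occurrences land 25·i days after 1992-11-25 for i = 0, 1, 2, …
1993-01-08 is 44 days after the start; 44 ÷ 25 = 1 remainder 19; since the remainder is 19, round up to i = 2. First occurrence in the window: #3 on 1993-01-14 (2×25 = 50 days in).
1993-04-01 is 127 days after the start; 127 ÷ 25 = 5 remainder 2. Last occurrence in the window: #6 on 1993-03-30.
Occurrences #3 through #6: 4 in total.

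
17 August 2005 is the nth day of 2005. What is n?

229

Days in months before August: 31 + 28 + 31 + 30 + 31 + 30 + 31 = 212.
Plus 17 days into August → day 229.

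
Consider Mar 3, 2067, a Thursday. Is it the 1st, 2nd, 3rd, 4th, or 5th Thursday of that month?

Day 3 falls in week ⌈3/7⌉ of the month.
Days 1–7 hold the 1st Thursday, 8–14 the 2nd, 15–21 the 3rd, 22–28 the 4th, 29–31 the 5th.
3 is in the range for the 1st.

1st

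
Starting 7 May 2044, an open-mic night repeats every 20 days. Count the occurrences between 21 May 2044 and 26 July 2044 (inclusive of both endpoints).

4

Occurrences land 20·i days after 7 May 2044 for i = 0, 1, 2, …
21 May 2044 is 14 days after the start; 14 ÷ 20 = 0 remainder 14; since the remainder is 14, round up to i = 1. First occurrence in the window: #2 on 27 May 2044 (1×20 = 20 days in).
26 July 2044 is 80 days after the start; 80 ÷ 20 = 4 remainder 0. Last occurrence in the window: #5 on 26 July 2044.
Occurrences #2 through #5: 4 in total.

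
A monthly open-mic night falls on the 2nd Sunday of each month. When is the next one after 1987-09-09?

September 1987 starts on a Tuesday; its first Sunday is the 6th, so the 2nd Sunday is the 13th — 1987-09-13.
1987-09-13 is after 1987-09-09, so that is the next one.

1987-09-13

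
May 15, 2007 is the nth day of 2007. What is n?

Days in months before May: 31 + 28 + 31 + 30 = 120.
Plus 15 days into May → day 135.

135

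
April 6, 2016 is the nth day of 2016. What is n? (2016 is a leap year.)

97

Days in months before April: 31 + 29 + 31 = 91.
Plus 6 days into April → day 97.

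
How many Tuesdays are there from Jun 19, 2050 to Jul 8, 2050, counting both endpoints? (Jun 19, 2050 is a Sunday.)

3

Jun 19, 2050 is a Sunday; the first Tuesday on or after it is Jun 21, 2050 (2 days later).
From Jun 21, 2050 to Jul 8, 2050: 9 + 8 = 17 days (rest of Jun, Jul).
17 ÷ 7 = 2 full weeks with remainder 3, so 2 more Tuesdays after the first → 3.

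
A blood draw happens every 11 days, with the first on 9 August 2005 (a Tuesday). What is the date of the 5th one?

22 September 2005

The 5th occurrence is 4 intervals after the first: 4 × 11 = 44 days after 9 August 2005.
August has 31 days — 22 days to the end of August leaves 22.
22 days into September → 22 September 2005.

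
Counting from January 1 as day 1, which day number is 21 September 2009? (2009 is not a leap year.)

264

Days in months before September: 31 + 28 + 31 + 30 + 31 + 30 + 31 + 31 = 243.
Plus 21 days into September → day 264.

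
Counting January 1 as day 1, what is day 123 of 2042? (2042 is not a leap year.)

May 3, 2042

January has 31 days (123 − 31 = 92 remain).
February has 28 days (92 − 28 = 64 remain).
March has 31 days (64 − 31 = 33 remain).
April has 30 days (33 − 30 = 3 remain).
3 into May → May 3.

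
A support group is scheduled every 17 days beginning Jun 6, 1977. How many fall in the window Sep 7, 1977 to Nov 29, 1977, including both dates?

Occurrences land 17·i days after Jun 6, 1977 for i = 0, 1, 2, …
Sep 7, 1977 is 93 days after the start; 93 ÷ 17 = 5 remainder 8; since the remainder is 8, round up to i = 6. First occurrence in the window: #7 on Sep 16, 1977 (6×17 = 102 days in).
Nov 29, 1977 is 176 days after the start; 176 ÷ 17 = 10 remainder 6. Last occurrence in the window: #11 on Nov 23, 1977.
Occurrences #7 through #11: 5 in total.

5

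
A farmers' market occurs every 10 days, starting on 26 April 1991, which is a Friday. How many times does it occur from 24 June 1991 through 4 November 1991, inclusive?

14

Occurrences land 10·i days after 26 April 1991 for i = 0, 1, 2, …
24 June 1991 is 59 days after the start; 59 ÷ 10 = 5 remainder 9; since the remainder is 9, round up to i = 6. First occurrence in the window: #7 on 25 June 1991 (6×10 = 60 days in).
4 November 1991 is 192 days after the start; 192 ÷ 10 = 19 remainder 2. Last occurrence in the window: #20 on 2 November 1991.
Occurrences #7 through #20: 14 in total.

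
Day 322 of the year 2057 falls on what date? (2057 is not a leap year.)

Nov 18, 2057

Jan has 31 days (322 − 31 = 291 remain).
Feb has 28 days (291 − 28 = 263 remain).
Mar has 31 days (263 − 31 = 232 remain).
Apr has 30 days (232 − 30 = 202 remain).
May has 31 days (202 − 31 = 171 remain).
Jun has 30 days (171 − 30 = 141 remain).
Jul has 31 days (141 − 31 = 110 remain).
Aug has 31 days (110 − 31 = 79 remain).
Sep has 30 days (79 − 30 = 49 remain).
Oct has 31 days (49 − 31 = 18 remain).
18 into Nov → Nov 18.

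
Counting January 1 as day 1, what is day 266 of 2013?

Jan has 31 days (266 − 31 = 235 remain).
Feb has 28 days (235 − 28 = 207 remain).
Mar has 31 days (207 − 31 = 176 remain).
Apr has 30 days (176 − 30 = 146 remain).
May has 31 days (146 − 31 = 115 remain).
Jun has 30 days (115 − 30 = 85 remain).
Jul has 31 days (85 − 31 = 54 remain).
Aug has 31 days (54 − 31 = 23 remain).
23 into Sep → Sep 23.

Sep 23, 2013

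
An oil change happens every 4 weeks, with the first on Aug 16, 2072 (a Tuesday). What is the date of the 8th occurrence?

The 8th occurrence is 7 intervals after the first: 7 × 28 = 196 days after Aug 16, 2072.
Aug has 31 days — 15 days to the end of Aug leaves 181.
Sep has 30 days (151 left).
Oct has 31 days (120 left).
Nov has 30 days (90 left).
Dec has 31 days (59 left).
Jan has 31 days (28 left).
28 days into Feb → Feb 28, 2073.

Feb 28, 2073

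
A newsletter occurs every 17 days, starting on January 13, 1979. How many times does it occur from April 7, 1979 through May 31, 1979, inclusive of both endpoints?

Occurrences land 17·i days after January 13, 1979 for i = 0, 1, 2, …
April 7, 1979 is 84 days after the start; 84 ÷ 17 = 4 remainder 16; since the remainder is 16, round up to i = 5. First occurrence in the window: #6 on April 8, 1979 (5×17 = 85 days in).
May 31, 1979 is 138 days after the start; 138 ÷ 17 = 8 remainder 2. Last occurrence in the window: #9 on May 29, 1979.
Occurrences #6 through #9: 4 in total.

4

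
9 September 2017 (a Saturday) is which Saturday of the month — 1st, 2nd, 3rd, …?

Day 9 falls in week ⌈9/7⌉ of the month.
Days 1–7 hold the 1st Saturday, 8–14 the 2nd, 15–21 the 3rd, 22–28 the 4th, 29–31 the 5th.
9 is in the range for the 2nd.

2nd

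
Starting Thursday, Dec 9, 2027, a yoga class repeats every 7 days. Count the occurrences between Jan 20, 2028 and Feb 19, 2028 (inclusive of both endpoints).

Occurrences land 7·i days after Dec 9, 2027 for i = 0, 1, 2, …
Jan 20, 2028 is 42 days after the start; 42 ÷ 7 = 6 remainder 0. First occurrence in the window: #7 on Jan 20, 2028 (6×7 = 42 days in).
Feb 19, 2028 is 72 days after the start; 72 ÷ 7 = 10 remainder 2. Last occurrence in the window: #11 on Feb 17, 2028.
Occurrences #7 through #11: 5 in total.

5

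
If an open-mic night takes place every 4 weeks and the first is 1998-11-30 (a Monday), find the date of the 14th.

1999-11-29

The 14th occurrence is 13 intervals after the first: 13 × 28 = 364 days after 1998-11-30.
November has 30 days — 0 days to the end of November leaves 364.
December has 31 days (333 left).
January has 31 days (302 left).
February has 28 days (274 left).
March has 31 days (243 left).
April has 30 days (213 left).
May has 31 days (182 left).
June has 30 days (152 left).
July has 31 days (121 left).
August has 31 days (90 left).
September has 30 days (60 left).
October has 31 days (29 left).
29 days into November → 1999-11-29.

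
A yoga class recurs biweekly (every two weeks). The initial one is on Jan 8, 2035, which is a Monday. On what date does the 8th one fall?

The 8th occurrence is 7 intervals after the first: 7 × 14 = 98 days after Jan 8, 2035.
Jan has 31 days — 23 days to the end of Jan leaves 75.
Feb has 28 days (47 left).
Mar has 31 days (16 left).
16 days into Apr → Apr 16, 2035.

Apr 16, 2035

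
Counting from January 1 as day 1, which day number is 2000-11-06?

311

Days in months before November: 31 + 29 + 31 + 30 + 31 + 30 + 31 + 31 + 30 + 31 = 305.
Plus 6 days into November → day 311.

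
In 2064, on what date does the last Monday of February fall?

February 25, 2064

February 2064 begins on a Friday, so the first Monday is February 4 (3 days later).
February 2064 has 29 days. Adding weeks: 4, 11, 18, 25 — the last one ≤ 29 is the 25th.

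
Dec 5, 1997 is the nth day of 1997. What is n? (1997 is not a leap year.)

339

Days in months before Dec: 31 + 28 + 31 + 30 + 31 + 30 + 31 + 31 + 30 + 31 + 30 = 334.
Plus 5 days into Dec → day 339.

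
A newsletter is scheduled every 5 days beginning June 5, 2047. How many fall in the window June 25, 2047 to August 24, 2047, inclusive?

Occurrences land 5·i days after June 5, 2047 for i = 0, 1, 2, …
June 25, 2047 is 20 days after the start; 20 ÷ 5 = 4 remainder 0. First occurrence in the window: #5 on June 25, 2047 (4×5 = 20 days in).
August 24, 2047 is 80 days after the start; 80 ÷ 5 = 16 remainder 0. Last occurrence in the window: #17 on August 24, 2047.
Occurrences #5 through #17: 13 in total.

13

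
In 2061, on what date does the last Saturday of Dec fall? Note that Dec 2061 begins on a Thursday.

Dec 2061 begins on a Thursday, so the first Saturday is Dec 3 (2 days later).
Dec 2061 has 31 days. Adding weeks: 3, 10, 17, 24, 31 — the last one ≤ 31 is the 31st.

Dec 31, 2061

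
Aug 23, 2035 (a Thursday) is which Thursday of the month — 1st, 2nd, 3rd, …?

Day 23 falls in week ⌈23/7⌉ of the month.
Days 1–7 hold the 1st Thursday, 8–14 the 2nd, 15–21 the 3rd, 22–28 the 4th, 29–31 the 5th.
23 is in the range for the 4th.

4th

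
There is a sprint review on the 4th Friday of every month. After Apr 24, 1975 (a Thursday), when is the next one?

Apr 25, 1975

Apr 1975 starts on a Tuesday; its first Friday is the 4th, so the 4th Friday is the 25th — Apr 25, 1975.
Apr 25, 1975 is after Apr 24, 1975, so that is the next one.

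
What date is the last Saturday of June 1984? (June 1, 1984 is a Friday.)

June 1984 begins on a Friday, so the first Saturday is June 2 (1 day later).
June 1984 has 30 days. Adding weeks: 2, 9, 16, 23, 30 — the last one ≤ 30 is the 30th.

June 30, 1984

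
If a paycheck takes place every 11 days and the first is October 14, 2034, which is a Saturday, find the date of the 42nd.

January 8, 2036

The 42nd occurrence is 41 intervals after the first: 41 × 11 = 451 days after October 14, 2034.
October has 31 days — 17 days to the end of October leaves 434.
From end of October to end of 2034 is 61 days (373 left).
2035 has 365 days (8 left).
8 days into January → January 8, 2036.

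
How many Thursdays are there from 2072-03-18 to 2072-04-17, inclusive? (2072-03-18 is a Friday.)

2072-03-18 is a Friday; the first Thursday on or after it is 2072-03-24 (6 days later).
From 2072-03-24 to 2072-04-17: 7 + 17 = 24 days (rest of March, April).
24 ÷ 7 = 3 full weeks with remainder 3, so 3 more Thursdays after the first → 4.

4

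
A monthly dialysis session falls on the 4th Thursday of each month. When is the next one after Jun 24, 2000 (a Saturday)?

Jun 2000 starts on a Thursday; its first Thursday is the 1st, so the 4th Thursday is the 22nd — Jun 22, 2000.
That is not after Jun 24, 2000, so look at Jul 2000.
Jul 2000 starts on a Saturday; its first Thursday is the 6th, so the 4th Thursday is the 27th — Jul 27, 2000.

Jul 27, 2000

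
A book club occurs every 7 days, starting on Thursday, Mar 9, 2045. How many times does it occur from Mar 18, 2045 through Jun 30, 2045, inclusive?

15

Occurrences land 7·i days after Mar 9, 2045 for i = 0, 1, 2, …
Mar 18, 2045 is 9 days after the start; 9 ÷ 7 = 1 remainder 2; since the remainder is 2, round up to i = 2. First occurrence in the window: #3 on Mar 23, 2045 (2×7 = 14 days in).
Jun 30, 2045 is 113 days after the start; 113 ÷ 7 = 16 remainder 1. Last occurrence in the window: #17 on Jun 29, 2045.
Occurrences #3 through #17: 15 in total.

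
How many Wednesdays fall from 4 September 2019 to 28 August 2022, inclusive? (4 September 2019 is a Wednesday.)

4 September 2019 is a Wednesday; the first Wednesday on or after it is 4 September 2019.
From 4 September 2019 to 28 August 2022: 118 + 366 + 365 + 240 = 1089 days (rest of 2019, 2020, 2021, to 28 August 2022 in 2022).
1089 ÷ 7 = 155 full weeks with remainder 4, so 155 more Wednesdays after the first → 156.

156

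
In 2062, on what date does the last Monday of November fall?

27 November 2062

The first Monday of November 2062 is November 6.
November 2062 has 30 days. Adding weeks: 6, 13, 20, 27 — the last one ≤ 30 is the 27th.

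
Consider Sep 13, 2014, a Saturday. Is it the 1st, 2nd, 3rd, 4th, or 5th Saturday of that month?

2nd

Day 13 falls in week ⌈13/7⌉ of the month.
Days 1–7 hold the 1st Saturday, 8–14 the 2nd, 15–21 the 3rd, 22–28 the 4th, 29–31 the 5th.
13 is in the range for the 2nd.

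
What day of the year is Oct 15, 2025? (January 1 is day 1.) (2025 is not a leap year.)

Days in months before Oct: 31 + 28 + 31 + 30 + 31 + 30 + 31 + 31 + 30 = 273.
Plus 15 days into Oct → day 288.

288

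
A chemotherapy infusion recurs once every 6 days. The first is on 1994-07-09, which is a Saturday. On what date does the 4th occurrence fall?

1994-07-27

The 4th occurrence is 3 intervals after the first: 3 × 6 = 18 days after 1994-07-09.
18 days later is 1994-07-27.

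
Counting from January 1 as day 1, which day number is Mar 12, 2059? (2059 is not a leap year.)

71

Days in months before Mar: 31 + 28 = 59.
Plus 12 days into Mar → day 71.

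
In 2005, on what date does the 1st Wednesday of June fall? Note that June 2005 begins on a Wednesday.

June 2005 begins on a Wednesday, so the first Wednesday is June 1.

2005-06-01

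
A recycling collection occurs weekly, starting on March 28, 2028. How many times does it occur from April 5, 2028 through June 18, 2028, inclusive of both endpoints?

Occurrences land 7·i days after March 28, 2028 for i = 0, 1, 2, …
April 5, 2028 is 8 days after the start; 8 ÷ 7 = 1 remainder 1; since the remainder is 1, round up to i = 2. First occurrence in the window: #3 on April 11, 2028 (2×7 = 14 days in).
June 18, 2028 is 82 days after the start; 82 ÷ 7 = 11 remainder 5. Last occurrence in the window: #12 on June 13, 2028.
Occurrences #3 through #12: 10 in total.

10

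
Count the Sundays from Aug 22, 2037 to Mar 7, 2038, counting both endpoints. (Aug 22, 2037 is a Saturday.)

29

Aug 22, 2037 is a Saturday; the first Sunday on or after it is Aug 23, 2037 (1 day later).
From Aug 23, 2037 to Mar 7, 2038: 8 + 30 + 31 + 30 + 31 + 31 + 28 + 7 = 196 days (rest of Aug, Sep, Oct, Nov, Dec, Jan, Feb, Mar).
196 ÷ 7 = 28 full weeks with remainder 0, so 28 more Sundays after the first → 29.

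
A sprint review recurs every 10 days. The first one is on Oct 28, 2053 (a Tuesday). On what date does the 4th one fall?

Nov 27, 2053

The 4th occurrence is 3 intervals after the first: 3 × 10 = 30 days after Oct 28, 2053.
Oct has 31 days — 3 days to the end of Oct leaves 27.
27 days into Nov → Nov 27, 2053.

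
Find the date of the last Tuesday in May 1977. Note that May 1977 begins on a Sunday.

May 1977 begins on a Sunday, so the first Tuesday is May 3 (2 days later).
May 1977 has 31 days. Adding weeks: 3, 10, 17, 24, 31 — the last one ≤ 31 is the 31st.

31 May 1977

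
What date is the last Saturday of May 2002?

25 May 2002

May 2002 begins on a Wednesday, so the first Saturday is May 4 (3 days later).
May 2002 has 31 days. Adding weeks: 4, 11, 18, 25 — the last one ≤ 31 is the 25th.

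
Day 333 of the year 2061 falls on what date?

29 November 2061

January has 31 days (333 − 31 = 302 remain).
February has 28 days (302 − 28 = 274 remain).
March has 31 days (274 − 31 = 243 remain).
April has 30 days (243 − 30 = 213 remain).
May has 31 days (213 − 31 = 182 remain).
June has 30 days (182 − 30 = 152 remain).
July has 31 days (152 − 31 = 121 remain).
August has 31 days (121 − 31 = 90 remain).
September has 30 days (90 − 30 = 60 remain).
October has 31 days (60 − 31 = 29 remain).
29 into November → November 29.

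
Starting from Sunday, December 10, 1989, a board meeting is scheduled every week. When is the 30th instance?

The 30th occurrence is 29 intervals after the first: 29 × 7 = 203 days after December 10, 1989.
December has 31 days — 21 days to the end of December leaves 182.
January has 31 days (151 left).
February has 28 days (123 left).
March has 31 days (92 left).
April has 30 days (62 left).
May has 31 days (31 left).
June has 30 days (1 left).
1 day into July → July 1, 1990.

July 1, 1990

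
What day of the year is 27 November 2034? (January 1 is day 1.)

Days in months before November: 31 + 28 + 31 + 30 + 31 + 30 + 31 + 31 + 30 + 31 = 304.
Plus 27 days into November → day 331.

331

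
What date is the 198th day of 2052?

July 16, 2052

January has 31 days (198 − 31 = 167 remain).
February has 29 days (167 − 29 = 138 remain).
March has 31 days (138 − 31 = 107 remain).
April has 30 days (107 − 30 = 77 remain).
May has 31 days (77 − 31 = 46 remain).
June has 30 days (46 − 30 = 16 remain).
16 into July → July 16.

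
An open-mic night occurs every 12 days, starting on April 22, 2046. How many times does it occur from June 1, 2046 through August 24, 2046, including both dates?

Occurrences land 12·i days after April 22, 2046 for i = 0, 1, 2, …
June 1, 2046 is 40 days after the start; 40 ÷ 12 = 3 remainder 4; since the remainder is 4, round up to i = 4. First occurrence in the window: #5 on June 9, 2046 (4×12 = 48 days in).
August 24, 2046 is 124 days after the start; 124 ÷ 12 = 10 remainder 4. Last occurrence in the window: #11 on August 20, 2046.
Occurrences #5 through #11: 7 in total.

7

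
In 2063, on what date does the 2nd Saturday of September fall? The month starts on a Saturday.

8 September 2063

September 2063 begins on a Saturday, so the first Saturday is September 1.
The 2nd Saturday is 1 weeks later: 1 + 7 = 8.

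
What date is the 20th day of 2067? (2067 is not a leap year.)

January 20, 2067

20 into January → January 20.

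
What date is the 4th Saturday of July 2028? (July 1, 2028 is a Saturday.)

July 22, 2028

July 2028 begins on a Saturday, so the first Saturday is July 1.
The 4th Saturday is 3 weeks later: 1 + 21 = 22.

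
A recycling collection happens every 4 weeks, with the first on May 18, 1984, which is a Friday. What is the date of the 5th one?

Sep 7, 1984

The 5th occurrence is 4 intervals after the first: 4 × 28 = 112 days after May 18, 1984.
May has 31 days — 13 days to the end of May leaves 99.
Jun has 30 days (69 left).
Jul has 31 days (38 left).
Aug has 31 days (7 left).
7 days into Sep → Sep 7, 1984.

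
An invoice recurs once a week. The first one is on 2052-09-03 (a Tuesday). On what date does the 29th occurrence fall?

2053-03-18

The 29th occurrence is 28 intervals after the first: 28 × 7 = 196 days after 2052-09-03.
September has 30 days — 27 days to the end of September leaves 169.
October has 31 days (138 left).
November has 30 days (108 left).
December has 31 days (77 left).
January has 31 days (46 left).
February has 28 days (18 left).
18 days into March → 2053-03-18.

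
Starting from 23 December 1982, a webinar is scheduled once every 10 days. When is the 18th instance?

11 June 1983

The 18th occurrence is 17 intervals after the first: 17 × 10 = 170 days after 23 December 1982.
December has 31 days — 8 days to the end of December leaves 162.
January has 31 days (131 left).
February has 28 days (103 left).
March has 31 days (72 left).
April has 30 days (42 left).
May has 31 days (11 left).
11 days into June → 11 June 1983.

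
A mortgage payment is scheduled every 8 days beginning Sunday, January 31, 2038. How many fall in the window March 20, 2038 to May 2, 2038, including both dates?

6

Occurrences land 8·i days after January 31, 2038 for i = 0, 1, 2, …
March 20, 2038 is 48 days after the start; 48 ÷ 8 = 6 remainder 0. First occurrence in the window: #7 on March 20, 2038 (6×8 = 48 days in).
May 2, 2038 is 91 days after the start; 91 ÷ 8 = 11 remainder 3. Last occurrence in the window: #12 on April 29, 2038.
Occurrences #7 through #12: 6 in total.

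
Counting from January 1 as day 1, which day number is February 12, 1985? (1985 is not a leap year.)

43

Days in months before February: 31 = 31.
Plus 12 days into February → day 43.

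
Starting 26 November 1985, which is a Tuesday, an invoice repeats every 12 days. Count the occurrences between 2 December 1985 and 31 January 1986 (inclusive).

5

Occurrences land 12·i days after 26 November 1985 for i = 0, 1, 2, …
2 December 1985 is 6 days after the start; 6 ÷ 12 = 0 remainder 6; since the remainder is 6, round up to i = 1. First occurrence in the window: #2 on 8 December 1985 (1×12 = 12 days in).
31 January 1986 is 66 days after the start; 66 ÷ 12 = 5 remainder 6. Last occurrence in the window: #6 on 25 January 1986.
Occurrences #2 through #6: 5 in total.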